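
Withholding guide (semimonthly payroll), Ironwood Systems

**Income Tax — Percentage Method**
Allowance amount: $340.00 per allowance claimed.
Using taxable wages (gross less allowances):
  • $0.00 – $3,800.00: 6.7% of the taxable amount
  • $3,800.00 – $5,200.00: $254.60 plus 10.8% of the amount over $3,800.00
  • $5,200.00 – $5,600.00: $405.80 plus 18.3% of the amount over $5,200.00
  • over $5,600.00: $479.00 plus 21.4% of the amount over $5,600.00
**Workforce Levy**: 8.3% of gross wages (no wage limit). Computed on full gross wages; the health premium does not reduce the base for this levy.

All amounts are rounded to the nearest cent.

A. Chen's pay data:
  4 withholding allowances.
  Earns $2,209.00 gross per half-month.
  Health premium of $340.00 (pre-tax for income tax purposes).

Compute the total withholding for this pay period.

$217.45

Income Tax: taxable = $2,209.00 − $340.00 − 4×$340.00 = $509.00
  6.7% × $509.00 = $34.10
Workforce Levy: 8.3% × $2,209.00 = $183.35
Total: $34.10 + $183.35 = $217.45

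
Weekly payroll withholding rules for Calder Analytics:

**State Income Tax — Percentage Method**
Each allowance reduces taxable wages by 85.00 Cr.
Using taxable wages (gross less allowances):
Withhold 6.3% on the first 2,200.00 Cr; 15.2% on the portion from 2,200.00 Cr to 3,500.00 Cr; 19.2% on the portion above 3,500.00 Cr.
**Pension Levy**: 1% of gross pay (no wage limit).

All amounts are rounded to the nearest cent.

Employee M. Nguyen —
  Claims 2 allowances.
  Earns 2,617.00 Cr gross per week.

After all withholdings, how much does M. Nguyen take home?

State Income Tax: taxable = 2,617.00 Cr − 2×85.00 Cr = 2,447.00 Cr
  138.60 Cr + 15.2% × (2,447.00 Cr − 2,200.00 Cr) = 138.60 Cr + 15.2% × 247.00 Cr = 176.14 Cr
Pension Levy: 1% × 2,617.00 Cr = 26.17 Cr
Total withheld: 176.14 Cr + 26.17 Cr = 202.31 Cr
Net pay: 2,617.00 Cr − 202.31 Cr = 2,414.69 Cr

2,414.69 Cr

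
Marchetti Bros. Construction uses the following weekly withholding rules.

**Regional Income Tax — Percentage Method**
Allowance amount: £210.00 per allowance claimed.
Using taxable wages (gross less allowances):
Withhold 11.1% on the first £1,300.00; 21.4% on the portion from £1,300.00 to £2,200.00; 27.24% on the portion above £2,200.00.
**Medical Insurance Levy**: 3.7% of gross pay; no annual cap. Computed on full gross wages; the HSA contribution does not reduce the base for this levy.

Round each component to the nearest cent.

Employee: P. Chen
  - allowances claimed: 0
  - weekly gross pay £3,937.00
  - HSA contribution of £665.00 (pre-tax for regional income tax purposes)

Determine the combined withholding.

Regional Income Tax: taxable = £3,937.00 − £665.00 = £3,272.00
  £336.90 + 27.24% × (£3,272.00 − £2,200.00) = £336.90 + 27.24% × £1,072.00 = £628.91
Medical Insurance Levy: 3.7% × £3,937.00 = £145.67
Total: £628.91 + £145.67 = £774.58

£774.58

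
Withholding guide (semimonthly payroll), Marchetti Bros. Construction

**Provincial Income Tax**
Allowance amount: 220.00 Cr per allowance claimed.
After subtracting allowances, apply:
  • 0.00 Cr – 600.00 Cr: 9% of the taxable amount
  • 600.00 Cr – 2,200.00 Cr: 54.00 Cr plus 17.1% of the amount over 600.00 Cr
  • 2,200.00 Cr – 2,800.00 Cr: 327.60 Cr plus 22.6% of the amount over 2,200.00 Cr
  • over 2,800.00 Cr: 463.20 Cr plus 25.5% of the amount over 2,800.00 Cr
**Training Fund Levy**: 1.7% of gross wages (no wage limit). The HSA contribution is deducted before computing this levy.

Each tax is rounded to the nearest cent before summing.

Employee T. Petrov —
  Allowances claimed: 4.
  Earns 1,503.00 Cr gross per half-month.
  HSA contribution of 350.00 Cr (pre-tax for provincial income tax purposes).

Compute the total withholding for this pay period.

Provincial Income Tax: taxable = 1,503.00 Cr − 350.00 Cr − 4×220.00 Cr = 273.00 Cr
  9% × 273.00 Cr = 24.57 Cr
Training Fund Levy: 1.7% × 1,153.00 Cr = 19.60 Cr
Total: 24.57 Cr + 19.60 Cr = 44.17 Cr

44.17 Cr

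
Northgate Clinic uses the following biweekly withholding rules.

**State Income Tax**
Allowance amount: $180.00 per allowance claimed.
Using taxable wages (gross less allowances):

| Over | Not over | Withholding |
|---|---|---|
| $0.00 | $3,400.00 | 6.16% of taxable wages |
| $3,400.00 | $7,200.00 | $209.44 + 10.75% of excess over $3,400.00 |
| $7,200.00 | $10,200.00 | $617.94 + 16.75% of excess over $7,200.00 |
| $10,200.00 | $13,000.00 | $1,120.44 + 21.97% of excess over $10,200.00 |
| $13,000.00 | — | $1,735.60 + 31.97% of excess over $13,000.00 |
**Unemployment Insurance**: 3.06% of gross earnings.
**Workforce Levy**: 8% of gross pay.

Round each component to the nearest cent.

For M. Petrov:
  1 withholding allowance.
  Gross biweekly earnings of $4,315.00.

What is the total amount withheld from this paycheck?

$765.69

State Income Tax: taxable = $4,315.00 − 1×$180.00 = $4,135.00
  $209.44 + 10.75% × ($4,135.00 − $3,400.00) = $209.44 + 10.75% × $735.00 = $288.45
Unemployment Insurance: 3.06% × $4,315.00 = $132.04
Workforce Levy: 8% × $4,315.00 = $345.20
Total: $288.45 + $132.04 + $345.20 = $765.69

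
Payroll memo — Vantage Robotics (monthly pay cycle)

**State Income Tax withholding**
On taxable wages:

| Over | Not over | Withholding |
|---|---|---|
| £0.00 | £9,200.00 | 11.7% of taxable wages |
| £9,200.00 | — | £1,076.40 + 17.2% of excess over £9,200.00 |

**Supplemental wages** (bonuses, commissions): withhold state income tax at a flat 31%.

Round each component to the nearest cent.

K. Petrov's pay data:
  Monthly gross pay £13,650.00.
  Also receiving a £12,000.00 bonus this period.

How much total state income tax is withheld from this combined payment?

£5,561.80

State Income Tax: taxable = £13,650.00
  £1,076.40 + 17.2% × (£13,650.00 − £9,200.00) = £1,076.40 + 17.2% × £4,450.00 = £1,841.80
Supplemental (31% flat on bonus): 31% × £12,000.00 = £3,720.00
Total state income tax: £1,841.80 + £3,720.00 = £5,561.80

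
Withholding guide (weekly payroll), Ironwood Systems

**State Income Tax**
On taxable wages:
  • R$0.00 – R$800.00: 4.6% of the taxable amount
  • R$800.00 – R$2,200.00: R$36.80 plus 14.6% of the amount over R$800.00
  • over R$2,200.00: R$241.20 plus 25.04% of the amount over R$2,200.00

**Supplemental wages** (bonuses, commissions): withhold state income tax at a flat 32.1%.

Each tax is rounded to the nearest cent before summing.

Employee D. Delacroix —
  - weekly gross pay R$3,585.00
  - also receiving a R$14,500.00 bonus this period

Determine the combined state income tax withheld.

R$5,242.50

State Income Tax: taxable = R$3,585.00
  R$241.20 + 25.04% × (R$3,585.00 − R$2,200.00) = R$241.20 + 25.04% × R$1,385.00 = R$588.00
Supplemental (32.1% flat on bonus): 32.1% × R$14,500.00 = R$4,654.50
Total state income tax: R$588.00 + R$4,654.50 = R$5,242.50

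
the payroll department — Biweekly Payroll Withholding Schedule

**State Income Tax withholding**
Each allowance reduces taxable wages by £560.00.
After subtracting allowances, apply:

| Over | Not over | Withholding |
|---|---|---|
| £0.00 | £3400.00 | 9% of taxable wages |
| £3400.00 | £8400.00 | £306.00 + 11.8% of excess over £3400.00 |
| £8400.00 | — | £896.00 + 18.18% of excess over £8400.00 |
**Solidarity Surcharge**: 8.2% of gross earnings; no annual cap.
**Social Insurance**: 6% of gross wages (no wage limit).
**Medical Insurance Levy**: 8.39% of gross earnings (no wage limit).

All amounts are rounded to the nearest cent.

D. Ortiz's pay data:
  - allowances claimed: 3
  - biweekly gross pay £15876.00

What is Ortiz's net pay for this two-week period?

State Income Tax: taxable = £15876.00 − 3×£560.00 = £14196.00
  £896.00 + 18.18% × (£14196.00 − £8400.00) = £896.00 + 18.18% × £5796.00 = £1949.71
Solidarity Surcharge: 8.2% × £15876.00 = £1301.83
Social Insurance: 6% × £15876.00 = £952.56
Medical Insurance Levy: 8.39% × £15876.00 = £1332.00
Total withheld: £1949.71 + £1301.83 + £952.56 + £1332.00 = £5536.10
Net pay: £15876.00 − £5536.10 = £10339.90

£10339.90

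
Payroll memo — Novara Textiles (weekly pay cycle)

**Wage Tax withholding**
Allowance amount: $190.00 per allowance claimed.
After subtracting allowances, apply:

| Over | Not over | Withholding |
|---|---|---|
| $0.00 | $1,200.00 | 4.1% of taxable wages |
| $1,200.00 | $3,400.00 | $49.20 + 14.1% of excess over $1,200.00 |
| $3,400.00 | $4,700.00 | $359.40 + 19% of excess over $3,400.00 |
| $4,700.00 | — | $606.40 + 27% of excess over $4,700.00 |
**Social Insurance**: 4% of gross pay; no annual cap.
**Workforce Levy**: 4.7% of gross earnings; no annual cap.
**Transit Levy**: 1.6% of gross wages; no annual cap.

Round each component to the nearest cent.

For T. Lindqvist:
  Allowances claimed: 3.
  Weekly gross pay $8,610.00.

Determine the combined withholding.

$2,395.03

Wage Tax: taxable = $8,610.00 − 3×$190.00 = $8,040.00
  $606.40 + 27% × ($8,040.00 − $4,700.00) = $606.40 + 27% × $3,340.00 = $1,508.20
Social Insurance: 4% × $8,610.00 = $344.40
Workforce Levy: 4.7% × $8,610.00 = $404.67
Transit Levy: 1.6% × $8,610.00 = $137.76
Total: $1,508.20 + $344.40 + $404.67 + $137.76 = $2,395.03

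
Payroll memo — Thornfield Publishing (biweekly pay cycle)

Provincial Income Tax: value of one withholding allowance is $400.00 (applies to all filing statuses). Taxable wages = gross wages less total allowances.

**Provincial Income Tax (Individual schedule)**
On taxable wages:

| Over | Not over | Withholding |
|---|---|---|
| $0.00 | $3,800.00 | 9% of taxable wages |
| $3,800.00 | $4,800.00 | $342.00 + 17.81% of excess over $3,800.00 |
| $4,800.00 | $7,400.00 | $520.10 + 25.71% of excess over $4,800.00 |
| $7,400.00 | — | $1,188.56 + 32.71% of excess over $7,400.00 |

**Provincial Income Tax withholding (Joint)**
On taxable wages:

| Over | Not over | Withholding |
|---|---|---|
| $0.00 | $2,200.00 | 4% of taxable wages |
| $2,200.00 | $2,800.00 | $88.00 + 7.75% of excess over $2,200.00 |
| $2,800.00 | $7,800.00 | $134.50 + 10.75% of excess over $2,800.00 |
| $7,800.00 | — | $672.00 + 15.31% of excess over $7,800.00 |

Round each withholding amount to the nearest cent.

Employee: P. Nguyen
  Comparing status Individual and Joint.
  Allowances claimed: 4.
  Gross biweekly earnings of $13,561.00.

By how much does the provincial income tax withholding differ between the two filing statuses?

Provincial Income Tax (Individual): taxable = $13,561.00 − 4×$400.00 = $11,961.00
  $1,188.56 + 32.71% × ($11,961.00 − $7,400.00) = $1,188.56 + 32.71% × $4,561.00 = $2,680.46
Provincial Income Tax (Joint): taxable = $13,561.00 − 4×$400.00 = $11,961.00
  $672.00 + 15.31% × ($11,961.00 − $7,800.00) = $672.00 + 15.31% × $4,161.00 = $1,309.05
Difference: |$2,680.46 − $1,309.05| = $1,371.41 (higher under Individual)

$1,371.41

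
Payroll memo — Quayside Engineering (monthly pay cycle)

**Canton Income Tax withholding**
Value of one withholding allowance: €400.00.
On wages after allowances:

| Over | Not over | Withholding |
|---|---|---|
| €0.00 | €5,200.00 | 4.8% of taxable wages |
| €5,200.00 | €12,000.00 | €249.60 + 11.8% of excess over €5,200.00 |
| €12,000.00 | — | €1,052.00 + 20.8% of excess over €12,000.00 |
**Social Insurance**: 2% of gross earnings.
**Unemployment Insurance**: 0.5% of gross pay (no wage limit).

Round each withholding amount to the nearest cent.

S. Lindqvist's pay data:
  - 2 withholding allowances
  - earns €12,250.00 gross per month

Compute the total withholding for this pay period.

€1,293.35

Canton Income Tax: taxable = €12,250.00 − 2×€400.00 = €11,450.00
  €249.60 + 11.8% × (€11,450.00 − €5,200.00) = €249.60 + 11.8% × €6,250.00 = €987.10
Social Insurance: 2% × €12,250.00 = €245.00
Unemployment Insurance: 0.5% × €12,250.00 = €61.25
Total: €987.10 + €245.00 + €61.25 = €1,293.35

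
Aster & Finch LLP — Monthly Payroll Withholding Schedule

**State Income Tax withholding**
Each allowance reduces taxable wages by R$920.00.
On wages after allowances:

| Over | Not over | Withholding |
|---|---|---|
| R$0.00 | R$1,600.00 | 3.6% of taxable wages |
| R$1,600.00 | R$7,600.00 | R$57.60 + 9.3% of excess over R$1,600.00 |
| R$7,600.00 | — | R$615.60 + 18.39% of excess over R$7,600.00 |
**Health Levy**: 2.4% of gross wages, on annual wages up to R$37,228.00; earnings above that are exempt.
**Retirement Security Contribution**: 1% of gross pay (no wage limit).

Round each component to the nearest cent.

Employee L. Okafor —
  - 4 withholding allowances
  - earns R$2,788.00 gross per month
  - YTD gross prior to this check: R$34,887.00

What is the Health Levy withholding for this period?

R$56.18

Health Levy: cap R$37,228.00 − YTD R$34,887.00 = R$2,341.00 subject; 2.4% × R$2,341.00 = R$56.18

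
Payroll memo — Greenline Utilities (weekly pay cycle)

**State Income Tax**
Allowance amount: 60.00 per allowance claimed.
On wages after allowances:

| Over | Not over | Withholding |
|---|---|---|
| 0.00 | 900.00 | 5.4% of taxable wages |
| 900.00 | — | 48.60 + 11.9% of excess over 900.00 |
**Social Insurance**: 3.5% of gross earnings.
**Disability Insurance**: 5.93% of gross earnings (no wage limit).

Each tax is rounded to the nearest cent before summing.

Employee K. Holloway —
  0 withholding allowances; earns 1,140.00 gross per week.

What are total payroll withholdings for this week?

184.66

State Income Tax: taxable = 1,140.00
  48.60 + 11.9% × (1,140.00 − 900.00) = 48.60 + 11.9% × 240.00 = 77.16
Social Insurance: 3.5% × 1,140.00 = 39.90
Disability Insurance: 5.93% × 1,140.00 = 67.60
Total: 77.16 + 39.90 + 67.60 = 184.66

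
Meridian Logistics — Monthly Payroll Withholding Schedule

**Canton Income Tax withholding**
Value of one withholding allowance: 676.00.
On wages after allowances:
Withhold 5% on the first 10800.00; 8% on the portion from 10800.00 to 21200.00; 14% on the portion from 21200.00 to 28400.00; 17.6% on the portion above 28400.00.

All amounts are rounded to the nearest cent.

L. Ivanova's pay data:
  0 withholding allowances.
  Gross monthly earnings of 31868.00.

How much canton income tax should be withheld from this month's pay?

2990.37

Canton Income Tax: taxable = 31868.00
  2380.00 + 17.6% × (31868.00 − 28400.00) = 2380.00 + 17.6% × 3468.00 = 2990.37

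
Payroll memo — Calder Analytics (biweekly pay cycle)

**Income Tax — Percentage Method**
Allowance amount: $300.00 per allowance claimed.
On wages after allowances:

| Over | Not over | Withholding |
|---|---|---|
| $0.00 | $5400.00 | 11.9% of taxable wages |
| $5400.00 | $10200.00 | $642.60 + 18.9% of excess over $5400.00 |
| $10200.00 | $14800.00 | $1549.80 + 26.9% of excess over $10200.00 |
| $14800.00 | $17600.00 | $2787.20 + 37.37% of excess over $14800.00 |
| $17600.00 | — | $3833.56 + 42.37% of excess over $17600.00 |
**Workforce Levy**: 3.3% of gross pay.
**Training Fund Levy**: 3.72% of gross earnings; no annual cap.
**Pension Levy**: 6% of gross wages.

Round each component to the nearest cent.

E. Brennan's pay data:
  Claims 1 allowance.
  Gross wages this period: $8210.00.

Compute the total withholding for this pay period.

$2185.93

Income Tax: taxable = $8210.00 − 1×$300.00 = $7910.00
  $642.60 + 18.9% × ($7910.00 − $5400.00) = $642.60 + 18.9% × $2510.00 = $1116.99
Workforce Levy: 3.3% × $8210.00 = $270.93
Training Fund Levy: 3.72% × $8210.00 = $305.41
Pension Levy: 6% × $8210.00 = $492.60
Total: $1116.99 + $270.93 + $305.41 + $492.60 = $2185.93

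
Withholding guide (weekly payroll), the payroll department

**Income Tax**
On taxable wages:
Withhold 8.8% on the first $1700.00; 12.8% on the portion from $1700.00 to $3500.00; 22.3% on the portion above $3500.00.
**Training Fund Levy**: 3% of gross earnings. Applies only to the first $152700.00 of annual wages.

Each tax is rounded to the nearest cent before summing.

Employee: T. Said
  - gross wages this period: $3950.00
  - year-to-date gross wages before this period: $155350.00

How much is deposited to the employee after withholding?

Income Tax: taxable = $3950.00
  $380.00 + 22.3% × ($3950.00 − $3500.00) = $380.00 + 22.3% × $450.00 = $480.35
Training Fund Levy: YTD $155350.00 ≥ cap $152700.00 → $0.00
Total withheld: $480.35 + $0.00 = $480.35
Net pay: $3950.00 − $480.35 = $3469.65

$3469.65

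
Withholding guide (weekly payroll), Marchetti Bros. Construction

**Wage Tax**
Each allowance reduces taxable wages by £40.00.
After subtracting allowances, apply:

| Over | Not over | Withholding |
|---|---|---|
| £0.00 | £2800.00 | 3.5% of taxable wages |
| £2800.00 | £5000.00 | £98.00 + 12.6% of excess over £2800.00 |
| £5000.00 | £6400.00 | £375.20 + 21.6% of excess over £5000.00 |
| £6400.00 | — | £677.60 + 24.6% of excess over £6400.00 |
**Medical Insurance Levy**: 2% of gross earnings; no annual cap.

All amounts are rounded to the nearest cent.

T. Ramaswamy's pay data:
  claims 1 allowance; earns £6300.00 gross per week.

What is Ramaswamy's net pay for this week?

£5526.64

Wage Tax: taxable = £6300.00 − 1×£40.00 = £6260.00
  £375.20 + 21.6% × (£6260.00 − £5000.00) = £375.20 + 21.6% × £1260.00 = £647.36
Medical Insurance Levy: 2% × £6300.00 = £126.00
Total withheld: £647.36 + £126.00 = £773.36
Net pay: £6300.00 − £773.36 = £5526.64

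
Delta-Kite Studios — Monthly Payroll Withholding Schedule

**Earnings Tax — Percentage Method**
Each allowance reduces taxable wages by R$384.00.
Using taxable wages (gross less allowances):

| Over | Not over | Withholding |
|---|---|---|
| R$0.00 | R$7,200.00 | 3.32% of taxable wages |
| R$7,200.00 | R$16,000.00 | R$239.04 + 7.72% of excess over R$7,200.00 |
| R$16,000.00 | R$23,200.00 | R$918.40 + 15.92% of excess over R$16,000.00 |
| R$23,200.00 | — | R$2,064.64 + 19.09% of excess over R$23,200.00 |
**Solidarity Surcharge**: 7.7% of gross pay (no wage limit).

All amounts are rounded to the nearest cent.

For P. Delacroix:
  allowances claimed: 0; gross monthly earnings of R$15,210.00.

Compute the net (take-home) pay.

Earnings Tax: taxable = R$15,210.00
  R$239.04 + 7.72% × (R$15,210.00 − R$7,200.00) = R$239.04 + 7.72% × R$8,010.00 = R$857.41
Solidarity Surcharge: 7.7% × R$15,210.00 = R$1,171.17
Total withheld: R$857.41 + R$1,171.17 = R$2,028.58
Net pay: R$15,210.00 − R$2,028.58 = R$13,181.42

R$13,181.42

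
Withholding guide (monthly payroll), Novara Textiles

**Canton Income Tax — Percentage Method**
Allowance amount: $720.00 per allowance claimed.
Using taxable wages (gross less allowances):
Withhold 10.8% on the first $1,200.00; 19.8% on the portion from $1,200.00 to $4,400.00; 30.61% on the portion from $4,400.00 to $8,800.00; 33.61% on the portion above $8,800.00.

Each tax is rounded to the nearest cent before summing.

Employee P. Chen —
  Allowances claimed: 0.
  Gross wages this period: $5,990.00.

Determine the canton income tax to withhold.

Canton Income Tax: taxable = $5,990.00
  $763.20 + 30.61% × ($5,990.00 − $4,400.00) = $763.20 + 30.61% × $1,590.00 = $1,249.90

$1,249.90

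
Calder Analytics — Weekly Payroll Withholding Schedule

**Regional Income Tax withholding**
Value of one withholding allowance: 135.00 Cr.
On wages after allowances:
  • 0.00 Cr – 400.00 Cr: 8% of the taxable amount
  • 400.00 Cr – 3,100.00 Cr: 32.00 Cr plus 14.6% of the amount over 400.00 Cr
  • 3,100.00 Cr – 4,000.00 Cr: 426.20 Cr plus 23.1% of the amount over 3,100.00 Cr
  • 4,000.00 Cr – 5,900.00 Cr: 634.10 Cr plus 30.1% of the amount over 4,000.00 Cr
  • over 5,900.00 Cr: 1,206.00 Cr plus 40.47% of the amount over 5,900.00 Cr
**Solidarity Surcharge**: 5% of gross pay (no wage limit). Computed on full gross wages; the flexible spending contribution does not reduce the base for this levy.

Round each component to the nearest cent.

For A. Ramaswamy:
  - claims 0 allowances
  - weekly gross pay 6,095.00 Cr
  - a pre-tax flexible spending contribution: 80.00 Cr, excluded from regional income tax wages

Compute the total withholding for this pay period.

1,557.29 Cr

Regional Income Tax: taxable = 6,095.00 Cr − 80.00 Cr = 6,015.00 Cr
  1,206.00 Cr + 40.47% × (6,015.00 Cr − 5,900.00 Cr) = 1,206.00 Cr + 40.47% × 115.00 Cr = 1,252.54 Cr
Solidarity Surcharge: 5% × 6,095.00 Cr = 304.75 Cr
Total: 1,252.54 Cr + 304.75 Cr = 1,557.29 Cr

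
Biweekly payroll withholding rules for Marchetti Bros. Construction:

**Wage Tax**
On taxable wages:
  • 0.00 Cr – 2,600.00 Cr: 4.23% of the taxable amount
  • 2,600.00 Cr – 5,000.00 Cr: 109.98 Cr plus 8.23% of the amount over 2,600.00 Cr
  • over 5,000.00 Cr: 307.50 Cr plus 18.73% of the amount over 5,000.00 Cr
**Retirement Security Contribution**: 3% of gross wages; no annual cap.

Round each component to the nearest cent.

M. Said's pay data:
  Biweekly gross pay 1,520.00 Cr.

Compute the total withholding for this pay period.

Wage Tax: taxable = 1,520.00 Cr
  4.23% × 1,520.00 Cr = 64.30 Cr
Retirement Security Contribution: 3% × 1,520.00 Cr = 45.60 Cr
Total: 64.30 Cr + 45.60 Cr = 109.90 Cr

109.90 Cr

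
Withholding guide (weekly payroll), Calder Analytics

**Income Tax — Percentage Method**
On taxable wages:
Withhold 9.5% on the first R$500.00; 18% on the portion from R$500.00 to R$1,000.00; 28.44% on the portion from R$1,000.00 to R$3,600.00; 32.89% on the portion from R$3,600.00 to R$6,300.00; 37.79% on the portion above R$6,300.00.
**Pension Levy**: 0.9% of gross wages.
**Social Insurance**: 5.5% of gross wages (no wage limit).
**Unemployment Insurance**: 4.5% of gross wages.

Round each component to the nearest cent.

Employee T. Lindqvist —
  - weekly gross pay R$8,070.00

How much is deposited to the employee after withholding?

Income Tax: taxable = R$8,070.00
  R$1,764.97 + 37.79% × (R$8,070.00 − R$6,300.00) = R$1,764.97 + 37.79% × R$1,770.00 = R$2,433.85
Pension Levy: 0.9% × R$8,070.00 = R$72.63
Social Insurance: 5.5% × R$8,070.00 = R$443.85
Unemployment Insurance: 4.5% × R$8,070.00 = R$363.15
Total withheld: R$2,433.85 + R$72.63 + R$443.85 + R$363.15 = R$3,313.48
Net pay: R$8,070.00 − R$3,313.48 = R$4,756.52

R$4,756.52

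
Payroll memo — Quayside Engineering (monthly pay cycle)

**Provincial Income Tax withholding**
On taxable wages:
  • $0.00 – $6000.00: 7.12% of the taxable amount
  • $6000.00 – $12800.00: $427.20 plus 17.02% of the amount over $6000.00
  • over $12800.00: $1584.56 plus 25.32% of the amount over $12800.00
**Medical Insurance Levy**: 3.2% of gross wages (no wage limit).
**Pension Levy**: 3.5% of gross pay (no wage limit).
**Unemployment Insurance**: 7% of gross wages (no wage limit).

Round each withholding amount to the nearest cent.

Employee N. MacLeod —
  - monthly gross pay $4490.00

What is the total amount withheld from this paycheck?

$934.82

Provincial Income Tax: taxable = $4490.00
  7.12% × $4490.00 = $319.69
Medical Insurance Levy: 3.2% × $4490.00 = $143.68
Pension Levy: 3.5% × $4490.00 = $157.15
Unemployment Insurance: 7% × $4490.00 = $314.30
Total: $319.69 + $143.68 + $157.15 + $314.30 = $934.82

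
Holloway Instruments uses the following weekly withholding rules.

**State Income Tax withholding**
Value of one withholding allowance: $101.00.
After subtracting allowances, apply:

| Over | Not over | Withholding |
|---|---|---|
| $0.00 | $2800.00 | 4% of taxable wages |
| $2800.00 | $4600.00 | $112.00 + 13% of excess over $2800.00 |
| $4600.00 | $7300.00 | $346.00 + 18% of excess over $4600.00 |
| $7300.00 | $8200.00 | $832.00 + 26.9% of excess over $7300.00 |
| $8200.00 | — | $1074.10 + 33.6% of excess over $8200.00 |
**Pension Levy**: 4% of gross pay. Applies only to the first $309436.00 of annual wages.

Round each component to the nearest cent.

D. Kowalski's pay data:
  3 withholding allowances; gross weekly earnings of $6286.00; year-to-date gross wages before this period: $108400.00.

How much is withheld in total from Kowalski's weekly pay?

$846.38

State Income Tax: taxable = $6286.00 − 3×$101.00 = $5983.00
  $346.00 + 18% × ($5983.00 − $4600.00) = $346.00 + 18% × $1383.00 = $594.94
Pension Levy: 4% × $6286.00 = $251.44
Total: $594.94 + $251.44 = $846.38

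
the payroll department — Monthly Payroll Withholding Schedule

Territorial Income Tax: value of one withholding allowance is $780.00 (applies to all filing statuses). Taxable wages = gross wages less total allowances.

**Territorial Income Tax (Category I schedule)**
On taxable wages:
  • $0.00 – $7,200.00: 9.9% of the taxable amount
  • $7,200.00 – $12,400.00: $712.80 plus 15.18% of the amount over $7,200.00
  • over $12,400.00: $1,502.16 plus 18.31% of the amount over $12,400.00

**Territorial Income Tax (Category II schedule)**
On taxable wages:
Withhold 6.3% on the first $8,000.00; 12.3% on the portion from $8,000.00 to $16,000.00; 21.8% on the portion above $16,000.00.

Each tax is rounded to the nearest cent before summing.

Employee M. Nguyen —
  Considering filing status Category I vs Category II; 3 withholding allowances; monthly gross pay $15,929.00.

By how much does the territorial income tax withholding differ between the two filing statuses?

$528.42

Territorial Income Tax (Category I): taxable = $15,929.00 − 3×$780.00 = $13,589.00
  $1,502.16 + 18.31% × ($13,589.00 − $12,400.00) = $1,502.16 + 18.31% × $1,189.00 = $1,719.87
Territorial Income Tax (Category II): taxable = $15,929.00 − 3×$780.00 = $13,589.00
  $504.00 + 12.3% × ($13,589.00 − $8,000.00) = $504.00 + 12.3% × $5,589.00 = $1,191.45
Difference: |$1,719.87 − $1,191.45| = $528.42 (higher under Category I)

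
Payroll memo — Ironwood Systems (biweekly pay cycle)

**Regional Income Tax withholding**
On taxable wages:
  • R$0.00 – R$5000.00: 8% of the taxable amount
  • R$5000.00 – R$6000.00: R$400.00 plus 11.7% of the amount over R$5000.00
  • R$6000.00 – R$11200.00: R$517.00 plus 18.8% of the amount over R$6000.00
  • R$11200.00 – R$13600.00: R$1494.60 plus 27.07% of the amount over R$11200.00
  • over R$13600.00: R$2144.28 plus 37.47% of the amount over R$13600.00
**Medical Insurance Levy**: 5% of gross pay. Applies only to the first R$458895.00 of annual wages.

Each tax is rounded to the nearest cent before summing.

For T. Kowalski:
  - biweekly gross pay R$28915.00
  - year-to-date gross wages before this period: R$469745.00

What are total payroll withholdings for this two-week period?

Regional Income Tax: taxable = R$28915.00
  R$2144.28 + 37.47% × (R$28915.00 − R$13600.00) = R$2144.28 + 37.47% × R$15315.00 = R$7882.81
Medical Insurance Levy: YTD R$469745.00 ≥ cap R$458895.00 → R$0.00
Total: R$7882.81 + R$0.00 = R$7882.81

R$7882.81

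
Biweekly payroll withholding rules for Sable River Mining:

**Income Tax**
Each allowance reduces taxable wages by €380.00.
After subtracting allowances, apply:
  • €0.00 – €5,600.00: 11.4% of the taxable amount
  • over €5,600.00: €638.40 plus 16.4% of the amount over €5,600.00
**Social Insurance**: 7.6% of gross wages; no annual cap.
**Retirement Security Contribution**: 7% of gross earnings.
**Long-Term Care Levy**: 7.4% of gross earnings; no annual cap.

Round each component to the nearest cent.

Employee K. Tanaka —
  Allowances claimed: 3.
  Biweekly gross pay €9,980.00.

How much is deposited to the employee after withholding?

€6,614.64

Income Tax: taxable = €9,980.00 − 3×€380.00 = €8,840.00
  €638.40 + 16.4% × (€8,840.00 − €5,600.00) = €638.40 + 16.4% × €3,240.00 = €1,169.76
Social Insurance: 7.6% × €9,980.00 = €758.48
Retirement Security Contribution: 7% × €9,980.00 = €698.60
Long-Term Care Levy: 7.4% × €9,980.00 = €738.52
Total withheld: €1,169.76 + €758.48 + €698.60 + €738.52 = €3,365.36
Net pay: €9,980.00 − €3,365.36 = €6,614.64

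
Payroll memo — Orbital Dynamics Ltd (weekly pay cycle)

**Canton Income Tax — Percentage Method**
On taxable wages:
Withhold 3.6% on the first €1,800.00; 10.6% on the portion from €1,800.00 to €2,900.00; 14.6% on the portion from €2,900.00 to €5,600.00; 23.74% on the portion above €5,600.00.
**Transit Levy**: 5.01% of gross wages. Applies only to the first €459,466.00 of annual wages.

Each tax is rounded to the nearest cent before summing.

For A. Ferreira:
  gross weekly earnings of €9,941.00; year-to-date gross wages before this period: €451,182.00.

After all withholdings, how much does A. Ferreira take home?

Canton Income Tax: taxable = €9,941.00
  €575.60 + 23.74% × (€9,941.00 − €5,600.00) = €575.60 + 23.74% × €4,341.00 = €1,606.15
Transit Levy: cap €459,466.00 − YTD €451,182.00 = €8,284.00 subject; 5.01% × €8,284.00 = €415.03
Total withheld: €1,606.15 + €415.03 = €2,021.18
Net pay: €9,941.00 − €2,021.18 = €7,919.82

€7,919.82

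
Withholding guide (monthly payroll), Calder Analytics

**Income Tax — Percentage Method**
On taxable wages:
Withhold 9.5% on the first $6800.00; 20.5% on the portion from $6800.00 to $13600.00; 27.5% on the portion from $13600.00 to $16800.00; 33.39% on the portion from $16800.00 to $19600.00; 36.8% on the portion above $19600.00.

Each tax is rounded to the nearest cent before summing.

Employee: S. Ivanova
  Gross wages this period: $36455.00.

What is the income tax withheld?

$10057.56

Income Tax: taxable = $36455.00
  $3854.92 + 36.8% × ($36455.00 − $19600.00) = $3854.92 + 36.8% × $16855.00 = $10057.56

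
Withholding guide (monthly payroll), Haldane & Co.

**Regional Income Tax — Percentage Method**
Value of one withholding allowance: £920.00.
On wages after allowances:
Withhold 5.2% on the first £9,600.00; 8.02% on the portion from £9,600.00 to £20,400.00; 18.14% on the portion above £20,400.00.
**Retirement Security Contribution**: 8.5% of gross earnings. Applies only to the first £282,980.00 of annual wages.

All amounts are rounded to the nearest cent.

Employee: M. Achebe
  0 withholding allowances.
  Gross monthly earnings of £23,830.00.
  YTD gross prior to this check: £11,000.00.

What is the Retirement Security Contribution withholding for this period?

£2,025.55

Retirement Security Contribution: 8.5% × £23,830.00 = £2,025.55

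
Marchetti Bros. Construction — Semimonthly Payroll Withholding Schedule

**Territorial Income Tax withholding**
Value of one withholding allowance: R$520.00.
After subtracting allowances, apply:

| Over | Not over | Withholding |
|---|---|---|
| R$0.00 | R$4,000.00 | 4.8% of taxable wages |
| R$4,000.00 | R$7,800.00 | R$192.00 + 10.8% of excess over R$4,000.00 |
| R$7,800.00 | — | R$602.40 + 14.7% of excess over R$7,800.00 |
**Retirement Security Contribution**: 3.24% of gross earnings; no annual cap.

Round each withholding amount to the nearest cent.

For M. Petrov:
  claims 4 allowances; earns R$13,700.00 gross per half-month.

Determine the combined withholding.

Territorial Income Tax: taxable = R$13,700.00 − 4×R$520.00 = R$11,620.00
  R$602.40 + 14.7% × (R$11,620.00 − R$7,800.00) = R$602.40 + 14.7% × R$3,820.00 = R$1,163.94
Retirement Security Contribution: 3.24% × R$13,700.00 = R$443.88
Total: R$1,163.94 + R$443.88 = R$1,607.82

R$1,607.82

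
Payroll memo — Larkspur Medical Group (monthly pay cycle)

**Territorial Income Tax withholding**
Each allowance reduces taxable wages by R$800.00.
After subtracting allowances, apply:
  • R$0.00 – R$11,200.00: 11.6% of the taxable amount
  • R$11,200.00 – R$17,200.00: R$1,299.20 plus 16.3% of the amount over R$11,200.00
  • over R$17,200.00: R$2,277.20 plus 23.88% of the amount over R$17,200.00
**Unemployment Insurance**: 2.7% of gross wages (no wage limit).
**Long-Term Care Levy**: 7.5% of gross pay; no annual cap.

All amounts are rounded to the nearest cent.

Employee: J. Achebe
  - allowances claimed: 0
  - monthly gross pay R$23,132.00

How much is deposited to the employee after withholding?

R$17,078.78

Territorial Income Tax: taxable = R$23,132.00
  R$2,277.20 + 23.88% × (R$23,132.00 − R$17,200.00) = R$2,277.20 + 23.88% × R$5,932.00 = R$3,693.76
Unemployment Insurance: 2.7% × R$23,132.00 = R$624.56
Long-Term Care Levy: 7.5% × R$23,132.00 = R$1,734.90
Total withheld: R$3,693.76 + R$624.56 + R$1,734.90 = R$6,053.22
Net pay: R$23,132.00 − R$6,053.22 = R$17,078.78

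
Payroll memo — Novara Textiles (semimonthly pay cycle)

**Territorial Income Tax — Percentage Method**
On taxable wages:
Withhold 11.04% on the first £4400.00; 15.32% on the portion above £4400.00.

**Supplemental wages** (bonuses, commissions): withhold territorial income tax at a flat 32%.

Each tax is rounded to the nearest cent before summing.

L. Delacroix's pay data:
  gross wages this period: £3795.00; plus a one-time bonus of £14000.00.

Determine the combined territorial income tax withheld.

Territorial Income Tax: taxable = £3795.00
  11.04% × £3795.00 = £418.97
Supplemental (32% flat on bonus): 32% × £14000.00 = £4480.00
Total territorial income tax: £418.97 + £4480.00 = £4898.97

£4898.97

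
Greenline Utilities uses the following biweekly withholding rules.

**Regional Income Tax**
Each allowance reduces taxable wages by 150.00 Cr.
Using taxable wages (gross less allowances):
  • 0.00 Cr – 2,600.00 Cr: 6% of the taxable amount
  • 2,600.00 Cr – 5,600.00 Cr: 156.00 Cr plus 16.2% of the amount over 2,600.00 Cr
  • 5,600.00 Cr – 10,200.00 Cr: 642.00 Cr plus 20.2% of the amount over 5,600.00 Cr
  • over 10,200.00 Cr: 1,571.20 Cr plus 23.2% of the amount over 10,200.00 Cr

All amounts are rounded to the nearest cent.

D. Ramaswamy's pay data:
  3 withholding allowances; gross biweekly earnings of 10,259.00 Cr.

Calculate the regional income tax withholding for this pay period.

1,492.22 Cr

Regional Income Tax: taxable = 10,259.00 Cr − 3×150.00 Cr = 9,809.00 Cr
  642.00 Cr + 20.2% × (9,809.00 Cr − 5,600.00 Cr) = 642.00 Cr + 20.2% × 4,209.00 Cr = 1,492.22 Cr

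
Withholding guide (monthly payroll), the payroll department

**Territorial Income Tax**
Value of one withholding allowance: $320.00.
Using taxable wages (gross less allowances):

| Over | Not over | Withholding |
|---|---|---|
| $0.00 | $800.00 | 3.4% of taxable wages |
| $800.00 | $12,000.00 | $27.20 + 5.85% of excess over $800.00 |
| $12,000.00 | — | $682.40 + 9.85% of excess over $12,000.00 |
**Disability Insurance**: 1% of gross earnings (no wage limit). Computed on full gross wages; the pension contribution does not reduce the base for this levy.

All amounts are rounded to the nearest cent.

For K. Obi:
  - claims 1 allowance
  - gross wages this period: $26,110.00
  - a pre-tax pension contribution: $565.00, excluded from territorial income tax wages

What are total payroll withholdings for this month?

Territorial Income Tax: taxable = $26,110.00 − $565.00 − 1×$320.00 = $25,225.00
  $682.40 + 9.85% × ($25,225.00 − $12,000.00) = $682.40 + 9.85% × $13,225.00 = $1,985.06
Disability Insurance: 1% × $26,110.00 = $261.10
Total: $1,985.06 + $261.10 = $2,246.16

$2,246.16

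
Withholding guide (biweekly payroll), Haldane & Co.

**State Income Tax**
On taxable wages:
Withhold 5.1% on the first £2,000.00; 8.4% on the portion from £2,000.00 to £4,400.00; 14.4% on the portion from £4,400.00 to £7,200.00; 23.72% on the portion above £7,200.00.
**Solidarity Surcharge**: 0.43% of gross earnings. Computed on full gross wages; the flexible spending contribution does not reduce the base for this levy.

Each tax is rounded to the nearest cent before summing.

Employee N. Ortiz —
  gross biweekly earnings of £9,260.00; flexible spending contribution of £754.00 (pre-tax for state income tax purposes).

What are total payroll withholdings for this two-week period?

State Income Tax: taxable = £9,260.00 − £754.00 = £8,506.00
  £706.80 + 23.72% × (£8,506.00 − £7,200.00) = £706.80 + 23.72% × £1,306.00 = £1,016.58
Solidarity Surcharge: 0.43% × £9,260.00 = £39.82
Total: £1,016.58 + £39.82 = £1,056.40

£1,056.40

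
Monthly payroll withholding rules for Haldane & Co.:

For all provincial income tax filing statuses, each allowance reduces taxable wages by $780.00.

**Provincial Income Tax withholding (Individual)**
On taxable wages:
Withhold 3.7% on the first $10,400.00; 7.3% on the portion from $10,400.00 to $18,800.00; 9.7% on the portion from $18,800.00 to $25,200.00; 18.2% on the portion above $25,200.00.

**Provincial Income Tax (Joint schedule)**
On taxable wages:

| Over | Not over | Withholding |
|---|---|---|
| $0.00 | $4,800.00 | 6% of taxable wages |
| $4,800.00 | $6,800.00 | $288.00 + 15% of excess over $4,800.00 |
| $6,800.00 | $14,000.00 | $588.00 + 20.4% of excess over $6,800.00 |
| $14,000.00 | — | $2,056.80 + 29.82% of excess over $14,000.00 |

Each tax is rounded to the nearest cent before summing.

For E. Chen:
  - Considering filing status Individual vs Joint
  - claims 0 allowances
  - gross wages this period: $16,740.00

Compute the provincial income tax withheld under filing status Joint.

$2,873.87

Provincial Income Tax (Joint): taxable = $16,740.00
  $2,056.80 + 29.82% × ($16,740.00 − $14,000.00) = $2,056.80 + 29.82% × $2,740.00 = $2,873.87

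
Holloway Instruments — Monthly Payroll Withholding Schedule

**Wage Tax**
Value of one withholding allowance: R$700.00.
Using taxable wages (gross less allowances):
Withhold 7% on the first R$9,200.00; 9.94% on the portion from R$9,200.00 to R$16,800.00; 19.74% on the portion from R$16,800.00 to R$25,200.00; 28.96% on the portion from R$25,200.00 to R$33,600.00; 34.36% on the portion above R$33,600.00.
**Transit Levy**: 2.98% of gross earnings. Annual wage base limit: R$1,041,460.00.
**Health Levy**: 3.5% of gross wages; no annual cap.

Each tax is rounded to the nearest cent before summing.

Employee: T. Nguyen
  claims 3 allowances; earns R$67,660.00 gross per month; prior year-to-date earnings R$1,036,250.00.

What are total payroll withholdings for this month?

R$18,995.06

Wage Tax: taxable = R$67,660.00 − 3×R$700.00 = R$65,560.00
  R$5,490.24 + 34.36% × (R$65,560.00 − R$33,600.00) = R$5,490.24 + 34.36% × R$31,960.00 = R$16,471.70
Transit Levy: cap R$1,041,460.00 − YTD R$1,036,250.00 = R$5,210.00 subject; 2.98% × R$5,210.00 = R$155.26
Health Levy: 3.5% × R$67,660.00 = R$2,368.10
Total: R$16,471.70 + R$155.26 + R$2,368.10 = R$18,995.06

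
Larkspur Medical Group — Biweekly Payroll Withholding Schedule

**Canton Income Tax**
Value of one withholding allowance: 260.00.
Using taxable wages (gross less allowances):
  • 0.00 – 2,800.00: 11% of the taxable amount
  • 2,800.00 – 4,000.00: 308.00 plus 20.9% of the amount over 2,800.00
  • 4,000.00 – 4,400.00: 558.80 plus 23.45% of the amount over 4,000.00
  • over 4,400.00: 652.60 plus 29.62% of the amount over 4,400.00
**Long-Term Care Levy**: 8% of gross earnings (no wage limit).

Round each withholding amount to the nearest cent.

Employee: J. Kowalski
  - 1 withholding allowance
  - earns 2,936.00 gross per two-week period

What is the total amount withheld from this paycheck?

529.24

Canton Income Tax: taxable = 2,936.00 − 1×260.00 = 2,676.00
  11% × 2,676.00 = 294.36
Long-Term Care Levy: 8% × 2,936.00 = 234.88
Total: 294.36 + 234.88 = 529.24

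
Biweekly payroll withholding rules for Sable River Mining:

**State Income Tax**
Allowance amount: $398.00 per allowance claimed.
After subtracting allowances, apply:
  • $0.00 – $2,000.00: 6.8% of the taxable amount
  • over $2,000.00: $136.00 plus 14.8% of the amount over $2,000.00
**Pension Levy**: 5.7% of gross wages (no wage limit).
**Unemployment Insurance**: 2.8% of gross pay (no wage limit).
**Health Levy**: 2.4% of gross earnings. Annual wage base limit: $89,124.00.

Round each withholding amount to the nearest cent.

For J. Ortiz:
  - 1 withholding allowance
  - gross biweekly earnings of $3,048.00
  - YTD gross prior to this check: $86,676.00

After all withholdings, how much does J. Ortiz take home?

State Income Tax: taxable = $3,048.00 − 1×$398.00 = $2,650.00
  $136.00 + 14.8% × ($2,650.00 − $2,000.00) = $136.00 + 14.8% × $650.00 = $232.20
Pension Levy: 5.7% × $3,048.00 = $173.74
Unemployment Insurance: 2.8% × $3,048.00 = $85.34
Health Levy: cap $89,124.00 − YTD $86,676.00 = $2,448.00 subject; 2.4% × $2,448.00 = $58.75
Total withheld: $232.20 + $173.74 + $85.34 + $58.75 = $550.03
Net pay: $3,048.00 − $550.03 = $2,497.97

$2,497.97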